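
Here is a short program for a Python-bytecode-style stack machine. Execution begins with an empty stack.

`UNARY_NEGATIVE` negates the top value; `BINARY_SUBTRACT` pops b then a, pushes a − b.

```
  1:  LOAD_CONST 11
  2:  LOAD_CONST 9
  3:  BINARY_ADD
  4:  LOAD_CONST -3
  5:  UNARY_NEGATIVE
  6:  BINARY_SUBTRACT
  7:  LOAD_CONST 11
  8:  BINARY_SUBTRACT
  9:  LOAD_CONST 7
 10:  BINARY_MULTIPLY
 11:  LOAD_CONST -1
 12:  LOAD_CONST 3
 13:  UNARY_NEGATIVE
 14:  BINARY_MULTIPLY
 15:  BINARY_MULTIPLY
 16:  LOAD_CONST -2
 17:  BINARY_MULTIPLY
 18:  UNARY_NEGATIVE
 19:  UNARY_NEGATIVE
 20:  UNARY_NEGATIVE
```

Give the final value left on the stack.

252

LOAD_CONST 11   -> 11
LOAD_CONST 9    -> 11 9
BINARY_ADD      -> 20
LOAD_CONST -3   -> 20 -3
UNARY_NEGATIVE  -> 20 3
BINARY_SUBTRACT -> 17
LOAD_CONST 11   -> 17 11
BINARY_SUBTRACT -> 6
LOAD_CONST 7    -> 6 7
BINARY_MULTIPLY -> 42
LOAD_CONST -1   -> 42 -1
LOAD_CONST 3    -> 42 -1 3
UNARY_NEGATIVE  -> 42 -1 -3
BINARY_MULTIPLY -> 42 3
BINARY_MULTIPLY -> 126
LOAD_CONST -2   -> 126 -2
BINARY_MULTIPLY -> -252
UNARY_NEGATIVE  -> 252
UNARY_NEGATIVE  -> -252
UNARY_NEGATIVE  -> 252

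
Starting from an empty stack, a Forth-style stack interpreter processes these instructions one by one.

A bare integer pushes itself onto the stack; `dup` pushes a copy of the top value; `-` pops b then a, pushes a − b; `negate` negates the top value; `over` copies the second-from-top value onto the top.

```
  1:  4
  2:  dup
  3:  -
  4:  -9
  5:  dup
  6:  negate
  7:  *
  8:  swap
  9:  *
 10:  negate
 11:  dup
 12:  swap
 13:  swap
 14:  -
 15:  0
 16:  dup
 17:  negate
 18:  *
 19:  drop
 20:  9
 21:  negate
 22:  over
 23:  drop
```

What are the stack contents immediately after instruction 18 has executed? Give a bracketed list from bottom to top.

4      -> [4]
dup    -> [4, 4]
-      -> [0]
-9     -> [0, -9]
dup    -> [0, -9, -9]
negate -> [0, -9, 9]
*      -> [0, -81]
swap   -> [-81, 0]
*      -> [0]
negate -> [0]
dup    -> [0, 0]
swap   -> [0, 0]
swap   -> [0, 0]
-      -> [0]
0      -> [0, 0]
dup    -> [0, 0, 0]
negate -> [0, 0, 0]
*      -> [0, 0]

[0, 0]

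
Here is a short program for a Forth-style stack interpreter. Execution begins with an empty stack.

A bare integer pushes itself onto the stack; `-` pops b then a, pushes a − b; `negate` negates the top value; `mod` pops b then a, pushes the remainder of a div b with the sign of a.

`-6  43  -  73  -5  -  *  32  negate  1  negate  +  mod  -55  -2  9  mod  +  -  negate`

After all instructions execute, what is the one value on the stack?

-30

-6     -> -6
43     -> -6 43
-      -> -49
73     -> -49 73
-5     -> -49 73 -5
-      -> -49 78
*      -> -3822
32     -> -3822 32
negate -> -3822 -32
1      -> -3822 -32 1
negate -> -3822 -32 -1
+      -> -3822 -33
mod    -> -27
-55    -> -27 -55
-2     -> -27 -55 -2
9      -> -27 -55 -2 9
mod    -> -27 -55 -2
+      -> -27 -57
-      -> 30
negate -> -30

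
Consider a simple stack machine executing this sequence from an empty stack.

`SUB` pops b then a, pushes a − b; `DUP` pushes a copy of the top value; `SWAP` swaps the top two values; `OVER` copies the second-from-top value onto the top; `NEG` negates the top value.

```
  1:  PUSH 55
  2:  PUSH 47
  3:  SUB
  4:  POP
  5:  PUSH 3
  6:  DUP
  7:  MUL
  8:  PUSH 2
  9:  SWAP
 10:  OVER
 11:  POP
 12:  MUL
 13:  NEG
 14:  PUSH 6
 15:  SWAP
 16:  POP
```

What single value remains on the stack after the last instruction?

PUSH 55 -> 55
PUSH 47 -> 55 47
SUB     -> 8
POP     -> (empty)
PUSH 3  -> 3
DUP     -> 3 3
MUL     -> 9
PUSH 2  -> 9 2
SWAP    -> 2 9
OVER    -> 2 9 2
POP     -> 2 9
MUL     -> 18
NEG     -> -18
PUSH 6  -> -18 6
SWAP    -> 6 -18
POP     -> 6

6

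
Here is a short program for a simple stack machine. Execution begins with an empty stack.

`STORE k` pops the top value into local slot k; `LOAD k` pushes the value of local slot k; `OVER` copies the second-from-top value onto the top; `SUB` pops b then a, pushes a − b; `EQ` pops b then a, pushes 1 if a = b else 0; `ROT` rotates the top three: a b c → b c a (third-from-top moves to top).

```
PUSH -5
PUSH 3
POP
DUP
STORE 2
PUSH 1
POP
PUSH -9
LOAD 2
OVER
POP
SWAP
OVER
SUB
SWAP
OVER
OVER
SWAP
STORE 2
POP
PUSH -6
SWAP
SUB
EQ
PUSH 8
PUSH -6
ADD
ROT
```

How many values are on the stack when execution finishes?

3

PUSH -5 -> -5
PUSH 3  -> -5 3
POP     -> -5
DUP     -> -5 -5
STORE 2 -> -5
PUSH 1  -> -5 1
POP     -> -5
PUSH -9 -> -5 -9
LOAD 2  -> -5 -9 -5
OVER    -> -5 -9 -5 -9
POP     -> -5 -9 -5
SWAP    -> -5 -5 -9
OVER    -> -5 -5 -9 -5
SUB     -> -5 -5 -4
SWAP    -> -5 -4 -5
OVER    -> -5 -4 -5 -4
OVER    -> -5 -4 -5 -4 -5
SWAP    -> -5 -4 -5 -5 -4
STORE 2 -> -5 -4 -5 -5
POP     -> -5 -4 -5
PUSH -6 -> -5 -4 -5 -6
SWAP    -> -5 -4 -6 -5
SUB     -> -5 -4 -1
EQ      -> -5 0
PUSH 8  -> -5 0 8
PUSH -6 -> -5 0 8 -6
ADD     -> -5 0 2
ROT     -> 0 2 -5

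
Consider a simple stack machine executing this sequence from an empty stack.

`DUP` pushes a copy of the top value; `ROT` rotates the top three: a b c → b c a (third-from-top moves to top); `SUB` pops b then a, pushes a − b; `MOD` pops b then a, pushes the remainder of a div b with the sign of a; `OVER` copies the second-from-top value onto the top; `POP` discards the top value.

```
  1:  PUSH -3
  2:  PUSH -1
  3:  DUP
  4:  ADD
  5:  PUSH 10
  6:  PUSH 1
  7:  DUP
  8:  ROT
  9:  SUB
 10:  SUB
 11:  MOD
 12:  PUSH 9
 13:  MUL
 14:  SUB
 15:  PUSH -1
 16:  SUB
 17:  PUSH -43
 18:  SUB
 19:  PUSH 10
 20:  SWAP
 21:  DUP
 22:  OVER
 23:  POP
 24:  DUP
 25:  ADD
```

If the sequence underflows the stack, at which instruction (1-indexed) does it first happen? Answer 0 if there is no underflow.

PUSH -3  : [-3]
PUSH -1  : [-3, -1]
DUP      : [-3, -1, -1]
ADD      : [-3, -2]
PUSH 10  : [-3, -2, 10]
PUSH 1   : [-3, -2, 10, 1]
DUP      : [-3, -2, 10, 1, 1]
ROT      : [-3, -2, 1, 1, 10]
SUB      : [-3, -2, 1, -9]
SUB      : [-3, -2, 10]
MOD      : [-3, -2]
PUSH 9   : [-3, -2, 9]
MUL      : [-3, -18]
SUB      : [15]
PUSH -1  : [15, -1]
SUB      : [16]
PUSH -43 : [16, -43]
SUB      : [59]
PUSH 10  : [59, 10]
SWAP     : [10, 59]
DUP      : [10, 59, 59]
OVER     : [10, 59, 59, 59]
POP      : [10, 59, 59]
DUP      : [10, 59, 59, 59]
ADD      : [10, 59, 118]

0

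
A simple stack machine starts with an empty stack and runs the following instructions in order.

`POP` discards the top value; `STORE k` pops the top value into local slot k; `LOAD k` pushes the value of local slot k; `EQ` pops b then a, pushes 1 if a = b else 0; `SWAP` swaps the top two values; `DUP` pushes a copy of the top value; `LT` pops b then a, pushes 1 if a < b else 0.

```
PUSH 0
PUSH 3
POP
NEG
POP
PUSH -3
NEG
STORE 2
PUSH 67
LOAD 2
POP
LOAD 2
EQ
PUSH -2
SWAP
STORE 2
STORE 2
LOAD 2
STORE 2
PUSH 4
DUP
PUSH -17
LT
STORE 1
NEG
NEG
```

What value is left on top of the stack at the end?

4

PUSH 0   → 0
PUSH 3   → 0 3
POP      → 0
NEG      → 0
POP      → (empty)
PUSH -3  → -3
NEG      → 3
STORE 2  → (empty)
PUSH 67  → 67
LOAD 2   → 67 3
POP      → 67
LOAD 2   → 67 3
EQ       → 0
PUSH -2  → 0 -2
SWAP     → -2 0
STORE 2  → -2
STORE 2  → (empty)
LOAD 2   → -2
STORE 2  → (empty)
PUSH 4   → 4
DUP      → 4 4
PUSH -17 → 4 4 -17
LT       → 4 0
STORE 1  → 4
NEG      → -4
NEG      → 4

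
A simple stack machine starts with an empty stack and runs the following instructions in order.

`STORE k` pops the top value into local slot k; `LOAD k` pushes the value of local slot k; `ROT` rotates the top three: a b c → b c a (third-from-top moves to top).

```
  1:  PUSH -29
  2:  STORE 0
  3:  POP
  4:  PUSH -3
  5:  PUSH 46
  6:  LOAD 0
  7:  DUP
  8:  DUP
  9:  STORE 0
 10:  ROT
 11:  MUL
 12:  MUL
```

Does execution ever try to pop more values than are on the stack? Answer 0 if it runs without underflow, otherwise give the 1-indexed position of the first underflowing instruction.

3

PUSH -29 -> [-29]
STORE 0  -> []
POP  — needs 1 operand, stack has 0 → underflow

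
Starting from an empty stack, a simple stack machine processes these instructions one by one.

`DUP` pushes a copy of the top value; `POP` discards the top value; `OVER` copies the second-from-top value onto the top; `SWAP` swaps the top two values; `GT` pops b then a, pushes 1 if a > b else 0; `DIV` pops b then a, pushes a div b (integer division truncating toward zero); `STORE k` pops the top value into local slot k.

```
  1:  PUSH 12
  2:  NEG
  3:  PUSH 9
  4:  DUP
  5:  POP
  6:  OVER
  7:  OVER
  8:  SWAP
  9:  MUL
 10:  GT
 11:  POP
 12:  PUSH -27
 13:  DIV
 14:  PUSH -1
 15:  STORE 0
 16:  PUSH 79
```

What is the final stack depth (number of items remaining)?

PUSH 12  -> [12]
NEG      -> [-12]
PUSH 9   -> [-12, 9]
DUP      -> [-12, 9, 9]
POP      -> [-12, 9]
OVER     -> [-12, 9, -12]
OVER     -> [-12, 9, -12, 9]
SWAP     -> [-12, 9, 9, -12]
MUL      -> [-12, 9, -108]
GT       -> [-12, 1]
POP      -> [-12]
PUSH -27 -> [-12, -27]
DIV      -> [0]
PUSH -1  -> [0, -1]
STORE 0  -> [0]
PUSH 79  -> [0, 79]

2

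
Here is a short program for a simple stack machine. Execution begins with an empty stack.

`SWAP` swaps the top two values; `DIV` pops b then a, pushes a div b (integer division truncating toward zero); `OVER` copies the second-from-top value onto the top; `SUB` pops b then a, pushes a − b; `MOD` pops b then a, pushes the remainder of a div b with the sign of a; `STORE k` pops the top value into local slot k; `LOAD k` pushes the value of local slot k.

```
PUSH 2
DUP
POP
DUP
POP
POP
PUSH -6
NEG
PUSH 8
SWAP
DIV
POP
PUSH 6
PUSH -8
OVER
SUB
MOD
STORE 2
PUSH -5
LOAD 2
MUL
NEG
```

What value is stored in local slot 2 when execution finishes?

6

PUSH 2  -> [2]
DUP     -> [2, 2]
POP     -> [2]
DUP     -> [2, 2]
POP     -> [2]
POP     -> []
PUSH -6 -> [-6]
NEG     -> [6]
PUSH 8  -> [6, 8]
SWAP    -> [8, 6]
DIV     -> [1]
POP     -> []
PUSH 6  -> [6]
PUSH -8 -> [6, -8]
OVER    -> [6, -8, 6]
SUB     -> [6, -14]
MOD     -> [6]
STORE 2 -> []
PUSH -5 -> [-5]
LOAD 2  -> [-5, 6]
MUL     -> [-30]
NEG     -> [30]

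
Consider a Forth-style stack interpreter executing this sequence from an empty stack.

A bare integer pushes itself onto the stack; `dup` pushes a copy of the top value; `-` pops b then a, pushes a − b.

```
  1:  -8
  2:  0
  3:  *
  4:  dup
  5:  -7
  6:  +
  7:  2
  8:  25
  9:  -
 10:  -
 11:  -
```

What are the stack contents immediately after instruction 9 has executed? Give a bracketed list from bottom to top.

-8  → -8
0   → -8 0
*   → 0
dup → 0 0
-7  → 0 0 -7
+   → 0 -7
2   → 0 -7 2
25  → 0 -7 2 25
-   → 0 -7 -23

[0, -7, -23]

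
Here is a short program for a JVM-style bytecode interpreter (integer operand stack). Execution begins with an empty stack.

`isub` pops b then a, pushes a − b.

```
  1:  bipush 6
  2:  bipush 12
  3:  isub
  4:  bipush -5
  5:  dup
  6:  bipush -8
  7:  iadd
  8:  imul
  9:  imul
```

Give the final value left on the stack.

bipush 6   6
bipush 12  6 12
isub       -6
bipush -5  -6 -5
dup        -6 -5 -5
bipush -8  -6 -5 -5 -8
iadd       -6 -5 -13
imul       -6 65
imul       -390

-390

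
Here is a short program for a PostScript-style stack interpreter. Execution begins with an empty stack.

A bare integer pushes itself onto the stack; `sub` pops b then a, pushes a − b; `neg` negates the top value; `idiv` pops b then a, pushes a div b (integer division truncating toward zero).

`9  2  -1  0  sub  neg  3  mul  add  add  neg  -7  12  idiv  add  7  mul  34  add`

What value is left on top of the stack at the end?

9    -> 9
2    -> 9 2
-1   -> 9 2 -1
0    -> 9 2 -1 0
sub  -> 9 2 -1
neg  -> 9 2 1
3    -> 9 2 1 3
mul  -> 9 2 3
add  -> 9 5
add  -> 14
neg  -> -14
-7   -> -14 -7
12   -> -14 -7 12
idiv -> -14 0
add  -> -14
7    -> -14 7
mul  -> -98
34   -> -98 34
add  -> -64

-64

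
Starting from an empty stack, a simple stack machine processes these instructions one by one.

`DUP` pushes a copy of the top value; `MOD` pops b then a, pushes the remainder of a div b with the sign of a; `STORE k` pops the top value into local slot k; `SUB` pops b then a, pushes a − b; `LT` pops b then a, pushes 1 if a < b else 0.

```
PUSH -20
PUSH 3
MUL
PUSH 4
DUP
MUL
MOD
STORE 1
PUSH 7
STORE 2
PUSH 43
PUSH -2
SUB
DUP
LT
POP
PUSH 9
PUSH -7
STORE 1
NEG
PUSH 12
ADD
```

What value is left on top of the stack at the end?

3

PUSH -20 → [-20]
PUSH 3   → [-20, 3]
MUL      → [-60]
PUSH 4   → [-60, 4]
DUP      → [-60, 4, 4]
MUL      → [-60, 16]
MOD      → [-12]
STORE 1  → []
PUSH 7   → [7]
STORE 2  → []
PUSH 43  → [43]
PUSH -2  → [43, -2]
SUB      → [45]
DUP      → [45, 45]
LT       → [0]
POP      → []
PUSH 9   → [9]
PUSH -7  → [9, -7]
STORE 1  → [9]
NEG      → [-9]
PUSH 12  → [-9, 12]
ADD      → [3]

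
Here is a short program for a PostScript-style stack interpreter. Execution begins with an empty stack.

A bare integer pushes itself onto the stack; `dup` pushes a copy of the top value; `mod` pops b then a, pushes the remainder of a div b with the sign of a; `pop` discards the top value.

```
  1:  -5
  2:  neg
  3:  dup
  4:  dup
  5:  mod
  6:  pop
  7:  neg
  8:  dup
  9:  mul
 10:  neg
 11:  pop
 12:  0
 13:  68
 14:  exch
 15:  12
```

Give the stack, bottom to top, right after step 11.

-5  -> -5
neg -> 5
dup -> 5 5
dup -> 5 5 5
mod -> 5 0
pop -> 5
neg -> -5
dup -> -5 -5
mul -> 25
neg -> -25
pop -> (empty)

[]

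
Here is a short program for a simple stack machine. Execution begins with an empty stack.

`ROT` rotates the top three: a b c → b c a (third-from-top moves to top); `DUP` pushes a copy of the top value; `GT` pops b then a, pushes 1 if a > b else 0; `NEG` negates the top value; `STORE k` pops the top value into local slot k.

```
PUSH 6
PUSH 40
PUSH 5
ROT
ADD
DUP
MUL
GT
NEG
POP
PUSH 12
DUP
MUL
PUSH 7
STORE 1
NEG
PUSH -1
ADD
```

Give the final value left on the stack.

-145

PUSH 6  -> [6]
PUSH 40 -> [6, 40]
PUSH 5  -> [6, 40, 5]
ROT     -> [40, 5, 6]
ADD     -> [40, 11]
DUP     -> [40, 11, 11]
MUL     -> [40, 121]
GT      -> [0]
NEG     -> [0]
POP     -> []
PUSH 12 -> [12]
DUP     -> [12, 12]
MUL     -> [144]
PUSH 7  -> [144, 7]
STORE 1 -> [144]
NEG     -> [-144]
PUSH -1 -> [-144, -1]
ADD     -> [-145]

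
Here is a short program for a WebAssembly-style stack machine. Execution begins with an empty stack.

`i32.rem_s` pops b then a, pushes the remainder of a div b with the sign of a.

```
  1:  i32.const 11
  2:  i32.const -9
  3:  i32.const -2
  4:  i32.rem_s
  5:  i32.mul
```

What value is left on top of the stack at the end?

-11

i32.const 11  11
i32.const -9  11 -9
i32.const -2  11 -9 -2
i32.rem_s     11 -1
i32.mul       -11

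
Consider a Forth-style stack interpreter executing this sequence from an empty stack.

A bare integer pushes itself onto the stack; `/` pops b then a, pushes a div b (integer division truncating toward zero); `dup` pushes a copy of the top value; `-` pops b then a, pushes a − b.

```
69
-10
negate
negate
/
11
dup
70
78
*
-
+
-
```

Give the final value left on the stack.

69      69
-10     69 -10
negate  69 10
negate  69 -10
/       -6
11      -6 11
dup     -6 11 11
70      -6 11 11 70
78      -6 11 11 70 78
*       -6 11 11 5460
-       -6 11 -5449
+       -6 -5438
-       5432

5432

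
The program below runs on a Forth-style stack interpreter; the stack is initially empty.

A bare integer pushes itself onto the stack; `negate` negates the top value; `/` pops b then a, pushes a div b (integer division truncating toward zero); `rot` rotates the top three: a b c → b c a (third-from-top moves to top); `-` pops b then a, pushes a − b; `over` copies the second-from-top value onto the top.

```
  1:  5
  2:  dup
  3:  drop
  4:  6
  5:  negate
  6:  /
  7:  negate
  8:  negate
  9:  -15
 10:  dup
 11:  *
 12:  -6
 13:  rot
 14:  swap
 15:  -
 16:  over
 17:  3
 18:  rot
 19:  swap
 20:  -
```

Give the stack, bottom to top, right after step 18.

[225, 225, 3, 6]

5      → 5
dup    → 5 5
drop   → 5
6      → 5 6
negate → 5 -6
/      → 0
negate → 0
negate → 0
-15    → 0 -15
dup    → 0 -15 -15
*      → 0 225
-6     → 0 225 -6
rot    → 225 -6 0
swap   → 225 0 -6
-      → 225 6
over   → 225 6 225
3      → 225 6 225 3
rot    → 225 225 3 6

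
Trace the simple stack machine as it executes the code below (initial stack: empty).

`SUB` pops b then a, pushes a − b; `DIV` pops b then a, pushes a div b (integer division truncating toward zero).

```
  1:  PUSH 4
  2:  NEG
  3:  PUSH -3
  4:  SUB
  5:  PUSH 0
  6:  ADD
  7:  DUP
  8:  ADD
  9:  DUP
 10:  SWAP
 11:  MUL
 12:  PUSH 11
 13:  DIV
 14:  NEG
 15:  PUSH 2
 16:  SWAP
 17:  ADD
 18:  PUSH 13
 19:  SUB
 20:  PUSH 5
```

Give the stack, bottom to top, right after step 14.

[0]

PUSH 4   [4]
NEG      [-4]
PUSH -3  [-4, -3]
SUB      [-1]
PUSH 0   [-1, 0]
ADD      [-1]
DUP      [-1, -1]
ADD      [-2]
DUP      [-2, -2]
SWAP     [-2, -2]
MUL      [4]
PUSH 11  [4, 11]
DIV      [0]
NEG      [0]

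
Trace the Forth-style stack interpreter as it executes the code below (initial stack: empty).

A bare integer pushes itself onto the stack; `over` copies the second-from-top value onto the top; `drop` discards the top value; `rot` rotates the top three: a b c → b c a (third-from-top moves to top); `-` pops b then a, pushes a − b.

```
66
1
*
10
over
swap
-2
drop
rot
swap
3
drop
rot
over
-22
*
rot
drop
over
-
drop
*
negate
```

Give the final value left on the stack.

66     -> [66]
1      -> [66, 1]
*      -> [66]
10     -> [66, 10]
over   -> [66, 10, 66]
swap   -> [66, 66, 10]
-2     -> [66, 66, 10, -2]
drop   -> [66, 66, 10]
rot    -> [66, 10, 66]
swap   -> [66, 66, 10]
3      -> [66, 66, 10, 3]
drop   -> [66, 66, 10]
rot    -> [66, 10, 66]
over   -> [66, 10, 66, 10]
-22    -> [66, 10, 66, 10, -22]
*      -> [66, 10, 66, -220]
rot    -> [66, 66, -220, 10]
drop   -> [66, 66, -220]
over   -> [66, 66, -220, 66]
-      -> [66, 66, -286]
drop   -> [66, 66]
*      -> [4356]
negate -> [-4356]

-4356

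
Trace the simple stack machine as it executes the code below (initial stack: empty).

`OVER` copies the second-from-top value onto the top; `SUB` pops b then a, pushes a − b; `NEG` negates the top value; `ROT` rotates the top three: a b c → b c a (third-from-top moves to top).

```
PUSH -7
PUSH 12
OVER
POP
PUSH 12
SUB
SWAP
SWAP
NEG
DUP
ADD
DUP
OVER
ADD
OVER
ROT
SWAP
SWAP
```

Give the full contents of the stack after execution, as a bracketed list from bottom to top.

[-7, 0, 0, 0]

PUSH -7 → [-7]
PUSH 12 → [-7, 12]
OVER    → [-7, 12, -7]
POP     → [-7, 12]
PUSH 12 → [-7, 12, 12]
SUB     → [-7, 0]
SWAP    → [0, -7]
SWAP    → [-7, 0]
NEG     → [-7, 0]
DUP     → [-7, 0, 0]
ADD     → [-7, 0]
DUP     → [-7, 0, 0]
OVER    → [-7, 0, 0, 0]
ADD     → [-7, 0, 0]
OVER    → [-7, 0, 0, 0]
ROT     → [-7, 0, 0, 0]
SWAP    → [-7, 0, 0, 0]
SWAP    → [-7, 0, 0, 0]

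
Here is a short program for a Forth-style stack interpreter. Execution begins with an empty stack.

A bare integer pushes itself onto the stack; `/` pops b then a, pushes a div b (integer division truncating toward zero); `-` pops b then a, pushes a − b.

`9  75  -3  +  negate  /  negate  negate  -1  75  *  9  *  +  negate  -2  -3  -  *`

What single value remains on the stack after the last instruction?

675

9      → [9]
75     → [9, 75]
-3     → [9, 75, -3]
+      → [9, 72]
negate → [9, -72]
/      → [0]
negate → [0]
negate → [0]
-1     → [0, -1]
75     → [0, -1, 75]
*      → [0, -75]
9      → [0, -75, 9]
*      → [0, -675]
+      → [-675]
negate → [675]
-2     → [675, -2]
-3     → [675, -2, -3]
-      → [675, 1]
*      → [675]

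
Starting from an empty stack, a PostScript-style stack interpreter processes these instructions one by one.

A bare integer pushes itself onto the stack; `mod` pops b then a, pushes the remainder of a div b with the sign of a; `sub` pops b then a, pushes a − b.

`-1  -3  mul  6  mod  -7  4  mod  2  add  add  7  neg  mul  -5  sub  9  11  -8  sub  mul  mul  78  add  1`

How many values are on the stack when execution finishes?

2

-1  -> -1
-3  -> -1 -3
mul -> 3
6   -> 3 6
mod -> 3
-7  -> 3 -7
4   -> 3 -7 4
mod -> 3 -3
2   -> 3 -3 2
add -> 3 -1
add -> 2
7   -> 2 7
neg -> 2 -7
mul -> -14
-5  -> -14 -5
sub -> -9
9   -> -9 9
11  -> -9 9 11
-8  -> -9 9 11 -8
sub -> -9 9 19
mul -> -9 171
mul -> -1539
78  -> -1539 78
add -> -1461
1   -> -1461 1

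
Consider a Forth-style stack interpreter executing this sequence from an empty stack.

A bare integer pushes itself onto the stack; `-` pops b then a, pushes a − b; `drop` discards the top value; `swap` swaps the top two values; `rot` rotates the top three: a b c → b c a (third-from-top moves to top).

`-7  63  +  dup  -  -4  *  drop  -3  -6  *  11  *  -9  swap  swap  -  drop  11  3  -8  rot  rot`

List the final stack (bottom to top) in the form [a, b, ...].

-7   → -7
63   → -7 63
+    → 56
dup  → 56 56
-    → 0
-4   → 0 -4
*    → 0
drop → (empty)
-3   → -3
-6   → -3 -6
*    → 18
11   → 18 11
*    → 198
-9   → 198 -9
swap → -9 198
swap → 198 -9
-    → 207
drop → (empty)
11   → 11
3    → 11 3
-8   → 11 3 -8
rot  → 3 -8 11
rot  → -8 11 3

[-8, 11, 3]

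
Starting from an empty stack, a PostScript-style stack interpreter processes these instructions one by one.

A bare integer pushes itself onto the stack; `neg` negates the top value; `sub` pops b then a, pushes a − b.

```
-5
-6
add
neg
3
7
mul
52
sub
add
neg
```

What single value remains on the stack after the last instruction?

-5   [-5]
-6   [-5, -6]
add  [-11]
neg  [11]
3    [11, 3]
7    [11, 3, 7]
mul  [11, 21]
52   [11, 21, 52]
sub  [11, -31]
add  [-20]
neg  [20]

20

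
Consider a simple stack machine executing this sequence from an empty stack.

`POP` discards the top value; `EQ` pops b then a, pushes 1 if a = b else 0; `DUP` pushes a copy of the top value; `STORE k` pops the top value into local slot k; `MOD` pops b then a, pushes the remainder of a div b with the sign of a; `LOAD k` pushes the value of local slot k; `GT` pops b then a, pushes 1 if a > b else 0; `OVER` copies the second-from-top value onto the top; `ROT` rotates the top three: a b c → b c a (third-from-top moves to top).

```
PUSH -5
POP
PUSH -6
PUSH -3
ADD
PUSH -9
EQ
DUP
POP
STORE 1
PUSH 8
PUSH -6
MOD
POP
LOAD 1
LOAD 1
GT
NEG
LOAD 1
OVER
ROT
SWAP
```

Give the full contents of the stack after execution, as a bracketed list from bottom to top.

[1, 0, 0]

PUSH -5 -> [-5]
POP     -> []
PUSH -6 -> [-6]
PUSH -3 -> [-6, -3]
ADD     -> [-9]
PUSH -9 -> [-9, -9]
EQ      -> [1]
DUP     -> [1, 1]
POP     -> [1]
STORE 1 -> []
PUSH 8  -> [8]
PUSH -6 -> [8, -6]
MOD     -> [2]
POP     -> []
LOAD 1  -> [1]
LOAD 1  -> [1, 1]
GT      -> [0]
NEG     -> [0]
LOAD 1  -> [0, 1]
OVER    -> [0, 1, 0]
ROT     -> [1, 0, 0]
SWAP    -> [1, 0, 0]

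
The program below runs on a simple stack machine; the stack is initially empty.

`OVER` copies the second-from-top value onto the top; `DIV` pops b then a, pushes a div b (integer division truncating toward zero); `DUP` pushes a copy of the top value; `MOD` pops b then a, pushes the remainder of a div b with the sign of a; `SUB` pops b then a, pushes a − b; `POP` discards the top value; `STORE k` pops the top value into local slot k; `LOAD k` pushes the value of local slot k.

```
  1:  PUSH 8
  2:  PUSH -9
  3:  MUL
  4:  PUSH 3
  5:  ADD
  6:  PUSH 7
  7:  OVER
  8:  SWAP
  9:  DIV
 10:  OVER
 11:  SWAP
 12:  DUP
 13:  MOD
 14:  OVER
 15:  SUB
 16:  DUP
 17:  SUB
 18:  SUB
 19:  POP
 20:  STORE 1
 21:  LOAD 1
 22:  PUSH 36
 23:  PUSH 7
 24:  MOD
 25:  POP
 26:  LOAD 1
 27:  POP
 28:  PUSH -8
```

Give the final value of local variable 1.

PUSH 8  → [8]
PUSH -9 → [8, -9]
MUL     → [-72]
PUSH 3  → [-72, 3]
ADD     → [-69]
PUSH 7  → [-69, 7]
OVER    → [-69, 7, -69]
SWAP    → [-69, -69, 7]
DIV     → [-69, -9]
OVER    → [-69, -9, -69]
SWAP    → [-69, -69, -9]
DUP     → [-69, -69, -9, -9]
MOD     → [-69, -69, 0]
OVER    → [-69, -69, 0, -69]
SUB     → [-69, -69, 69]
DUP     → [-69, -69, 69, 69]
SUB     → [-69, -69, 0]
SUB     → [-69, -69]
POP     → [-69]
STORE 1 → []
LOAD 1  → [-69]
PUSH 36 → [-69, 36]
PUSH 7  → [-69, 36, 7]
MOD     → [-69, 1]
POP     → [-69]
LOAD 1  → [-69, -69]
POP     → [-69]
PUSH -8 → [-69, -8]

-69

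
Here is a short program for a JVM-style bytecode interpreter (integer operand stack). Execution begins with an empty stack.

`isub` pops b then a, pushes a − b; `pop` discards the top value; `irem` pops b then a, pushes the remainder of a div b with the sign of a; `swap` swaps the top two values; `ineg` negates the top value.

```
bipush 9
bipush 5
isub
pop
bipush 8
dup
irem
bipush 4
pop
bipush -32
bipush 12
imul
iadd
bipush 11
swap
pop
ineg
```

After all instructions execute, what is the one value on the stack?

bipush 9   -> [9]
bipush 5   -> [9, 5]
isub       -> [4]
pop        -> []
bipush 8   -> [8]
dup        -> [8, 8]
irem       -> [0]
bipush 4   -> [0, 4]
pop        -> [0]
bipush -32 -> [0, -32]
bipush 12  -> [0, -32, 12]
imul       -> [0, -384]
iadd       -> [-384]
bipush 11  -> [-384, 11]
swap       -> [11, -384]
pop        -> [11]
ineg       -> [-11]

-11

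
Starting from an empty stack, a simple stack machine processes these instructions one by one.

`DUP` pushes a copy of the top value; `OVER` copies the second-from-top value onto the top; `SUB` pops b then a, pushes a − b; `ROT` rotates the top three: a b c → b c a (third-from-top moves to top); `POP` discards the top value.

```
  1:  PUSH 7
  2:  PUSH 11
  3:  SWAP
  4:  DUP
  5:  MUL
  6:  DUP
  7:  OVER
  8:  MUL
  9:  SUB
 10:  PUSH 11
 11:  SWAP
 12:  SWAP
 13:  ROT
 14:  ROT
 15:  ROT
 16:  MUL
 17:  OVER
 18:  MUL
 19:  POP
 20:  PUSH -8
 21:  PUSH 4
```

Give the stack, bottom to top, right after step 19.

[11]

PUSH 7  -> [7]
PUSH 11 -> [7, 11]
SWAP    -> [11, 7]
DUP     -> [11, 7, 7]
MUL     -> [11, 49]
DUP     -> [11, 49, 49]
OVER    -> [11, 49, 49, 49]
MUL     -> [11, 49, 2401]
SUB     -> [11, -2352]
PUSH 11 -> [11, -2352, 11]
SWAP    -> [11, 11, -2352]
SWAP    -> [11, -2352, 11]
ROT     -> [-2352, 11, 11]
ROT     -> [11, 11, -2352]
ROT     -> [11, -2352, 11]
MUL     -> [11, -25872]
OVER    -> [11, -25872, 11]
MUL     -> [11, -284592]
POP     -> [11]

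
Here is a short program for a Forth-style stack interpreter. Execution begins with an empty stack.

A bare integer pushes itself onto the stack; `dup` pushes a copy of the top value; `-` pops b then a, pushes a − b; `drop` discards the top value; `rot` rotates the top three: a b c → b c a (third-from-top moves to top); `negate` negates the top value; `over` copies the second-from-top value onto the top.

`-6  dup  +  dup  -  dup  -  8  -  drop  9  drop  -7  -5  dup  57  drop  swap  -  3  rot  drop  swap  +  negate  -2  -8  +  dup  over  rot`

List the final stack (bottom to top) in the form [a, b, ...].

[-3, -10, -10, -10]

-6     : [-6]
dup    : [-6, -6]
+      : [-12]
dup    : [-12, -12]
-      : [0]
dup    : [0, 0]
-      : [0]
8      : [0, 8]
-      : [-8]
drop   : []
9      : [9]
drop   : []
-7     : [-7]
-5     : [-7, -5]
dup    : [-7, -5, -5]
57     : [-7, -5, -5, 57]
drop   : [-7, -5, -5]
swap   : [-7, -5, -5]
-      : [-7, 0]
3      : [-7, 0, 3]
rot    : [0, 3, -7]
drop   : [0, 3]
swap   : [3, 0]
+      : [3]
negate : [-3]
-2     : [-3, -2]
-8     : [-3, -2, -8]
+      : [-3, -10]
dup    : [-3, -10, -10]
over   : [-3, -10, -10, -10]
rot    : [-3, -10, -10, -10]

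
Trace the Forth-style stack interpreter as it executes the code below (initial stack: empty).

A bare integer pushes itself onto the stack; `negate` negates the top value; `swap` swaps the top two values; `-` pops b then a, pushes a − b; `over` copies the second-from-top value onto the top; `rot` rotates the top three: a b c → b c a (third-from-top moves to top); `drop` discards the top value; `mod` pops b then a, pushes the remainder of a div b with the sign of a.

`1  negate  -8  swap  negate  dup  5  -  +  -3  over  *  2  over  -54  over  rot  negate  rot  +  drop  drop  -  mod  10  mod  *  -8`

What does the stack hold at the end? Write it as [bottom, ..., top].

1      → [1]
negate → [-1]
-8     → [-1, -8]
swap   → [-8, -1]
negate → [-8, 1]
dup    → [-8, 1, 1]
5      → [-8, 1, 1, 5]
-      → [-8, 1, -4]
+      → [-8, -3]
-3     → [-8, -3, -3]
over   → [-8, -3, -3, -3]
*      → [-8, -3, 9]
2      → [-8, -3, 9, 2]
over   → [-8, -3, 9, 2, 9]
-54    → [-8, -3, 9, 2, 9, -54]
over   → [-8, -3, 9, 2, 9, -54, 9]
rot    → [-8, -3, 9, 2, -54, 9, 9]
negate → [-8, -3, 9, 2, -54, 9, -9]
rot    → [-8, -3, 9, 2, 9, -9, -54]
+      → [-8, -3, 9, 2, 9, -63]
drop   → [-8, -3, 9, 2, 9]
drop   → [-8, -3, 9, 2]
-      → [-8, -3, 7]
mod    → [-8, -3]
10     → [-8, -3, 10]
mod    → [-8, -3]
*      → [24]
-8     → [24, -8]

[24, -8]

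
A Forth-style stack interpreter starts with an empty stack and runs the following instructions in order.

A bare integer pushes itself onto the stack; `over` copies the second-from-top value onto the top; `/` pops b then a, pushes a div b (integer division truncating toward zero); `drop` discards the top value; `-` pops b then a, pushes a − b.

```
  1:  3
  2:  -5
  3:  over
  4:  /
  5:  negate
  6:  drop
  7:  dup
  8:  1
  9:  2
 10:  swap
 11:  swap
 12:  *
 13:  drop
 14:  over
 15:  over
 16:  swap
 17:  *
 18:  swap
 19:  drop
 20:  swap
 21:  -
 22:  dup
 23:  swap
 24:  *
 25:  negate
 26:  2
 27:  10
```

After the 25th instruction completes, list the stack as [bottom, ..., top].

3      -> 3
-5     -> 3 -5
over   -> 3 -5 3
/      -> 3 -1
negate -> 3 1
drop   -> 3
dup    -> 3 3
1      -> 3 3 1
2      -> 3 3 1 2
swap   -> 3 3 2 1
swap   -> 3 3 1 2
*      -> 3 3 2
drop   -> 3 3
over   -> 3 3 3
over   -> 3 3 3 3
swap   -> 3 3 3 3
*      -> 3 3 9
swap   -> 3 9 3
drop   -> 3 9
swap   -> 9 3
-      -> 6
dup    -> 6 6
swap   -> 6 6
*      -> 36
negate -> -36

[-36]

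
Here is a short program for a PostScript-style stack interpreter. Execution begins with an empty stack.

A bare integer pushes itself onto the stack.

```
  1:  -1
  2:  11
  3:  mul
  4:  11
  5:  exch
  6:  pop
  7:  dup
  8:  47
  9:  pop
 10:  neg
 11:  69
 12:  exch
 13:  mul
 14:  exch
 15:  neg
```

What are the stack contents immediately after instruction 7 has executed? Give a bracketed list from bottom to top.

[11, 11]

-1   → [-1]
11   → [-1, 11]
mul  → [-11]
11   → [-11, 11]
exch → [11, -11]
pop  → [11]
dup  → [11, 11]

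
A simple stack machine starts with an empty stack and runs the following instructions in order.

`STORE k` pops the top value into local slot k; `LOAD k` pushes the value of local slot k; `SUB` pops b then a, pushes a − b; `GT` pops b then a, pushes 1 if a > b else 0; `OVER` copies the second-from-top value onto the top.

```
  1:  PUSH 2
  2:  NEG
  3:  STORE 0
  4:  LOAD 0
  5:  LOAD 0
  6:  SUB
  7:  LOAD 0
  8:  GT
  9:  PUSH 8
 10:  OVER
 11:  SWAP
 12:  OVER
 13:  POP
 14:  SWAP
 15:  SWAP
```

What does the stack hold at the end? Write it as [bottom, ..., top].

PUSH 2   [2]
NEG      [-2]
STORE 0  []
LOAD 0   [-2]
LOAD 0   [-2, -2]
SUB      [0]
LOAD 0   [0, -2]
GT       [1]
PUSH 8   [1, 8]
OVER     [1, 8, 1]
SWAP     [1, 1, 8]
OVER     [1, 1, 8, 1]
POP      [1, 1, 8]
SWAP     [1, 8, 1]
SWAP     [1, 1, 8]

[1, 1, 8]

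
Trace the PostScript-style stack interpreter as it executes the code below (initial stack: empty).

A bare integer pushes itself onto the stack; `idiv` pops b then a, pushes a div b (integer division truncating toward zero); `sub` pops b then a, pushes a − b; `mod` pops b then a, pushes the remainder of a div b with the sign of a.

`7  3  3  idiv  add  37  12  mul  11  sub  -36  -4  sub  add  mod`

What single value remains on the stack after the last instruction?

7    -> [7]
3    -> [7, 3]
3    -> [7, 3, 3]
idiv -> [7, 1]
add  -> [8]
37   -> [8, 37]
12   -> [8, 37, 12]
mul  -> [8, 444]
11   -> [8, 444, 11]
sub  -> [8, 433]
-36  -> [8, 433, -36]
-4   -> [8, 433, -36, -4]
sub  -> [8, 433, -32]
add  -> [8, 401]
mod  -> [8]

8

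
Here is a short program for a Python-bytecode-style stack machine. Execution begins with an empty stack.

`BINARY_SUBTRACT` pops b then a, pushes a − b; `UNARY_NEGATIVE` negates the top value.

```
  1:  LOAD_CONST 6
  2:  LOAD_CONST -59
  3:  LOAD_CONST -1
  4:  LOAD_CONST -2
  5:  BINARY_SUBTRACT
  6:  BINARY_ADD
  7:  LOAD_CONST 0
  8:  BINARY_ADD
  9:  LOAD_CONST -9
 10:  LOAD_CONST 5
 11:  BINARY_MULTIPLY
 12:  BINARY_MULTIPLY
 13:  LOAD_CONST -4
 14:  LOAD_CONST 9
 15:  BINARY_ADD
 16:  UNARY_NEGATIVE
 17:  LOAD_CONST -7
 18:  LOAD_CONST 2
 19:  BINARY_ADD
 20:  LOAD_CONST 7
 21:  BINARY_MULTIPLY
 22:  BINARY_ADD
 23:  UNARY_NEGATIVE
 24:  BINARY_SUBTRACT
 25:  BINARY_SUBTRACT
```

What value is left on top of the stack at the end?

-2564

LOAD_CONST 6    : 6
LOAD_CONST -59  : 6 -59
LOAD_CONST -1   : 6 -59 -1
LOAD_CONST -2   : 6 -59 -1 -2
BINARY_SUBTRACT : 6 -59 1
BINARY_ADD      : 6 -58
LOAD_CONST 0    : 6 -58 0
BINARY_ADD      : 6 -58
LOAD_CONST -9   : 6 -58 -9
LOAD_CONST 5    : 6 -58 -9 5
BINARY_MULTIPLY : 6 -58 -45
BINARY_MULTIPLY : 6 2610
LOAD_CONST -4   : 6 2610 -4
LOAD_CONST 9    : 6 2610 -4 9
BINARY_ADD      : 6 2610 5
UNARY_NEGATIVE  : 6 2610 -5
LOAD_CONST -7   : 6 2610 -5 -7
LOAD_CONST 2    : 6 2610 -5 -7 2
BINARY_ADD      : 6 2610 -5 -5
LOAD_CONST 7    : 6 2610 -5 -5 7
BINARY_MULTIPLY : 6 2610 -5 -35
BINARY_ADD      : 6 2610 -40
UNARY_NEGATIVE  : 6 2610 40
BINARY_SUBTRACT : 6 2570
BINARY_SUBTRACT : -2564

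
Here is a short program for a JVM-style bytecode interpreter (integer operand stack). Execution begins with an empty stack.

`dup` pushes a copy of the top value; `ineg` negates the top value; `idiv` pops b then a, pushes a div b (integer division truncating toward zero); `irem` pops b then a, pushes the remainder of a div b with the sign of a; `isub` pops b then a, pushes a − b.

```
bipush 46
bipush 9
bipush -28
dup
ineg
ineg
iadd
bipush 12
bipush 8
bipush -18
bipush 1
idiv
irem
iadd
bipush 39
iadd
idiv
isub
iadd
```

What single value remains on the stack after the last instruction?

bipush 46   46
bipush 9    46 9
bipush -28  46 9 -28
dup         46 9 -28 -28
ineg        46 9 -28 28
ineg        46 9 -28 -28
iadd        46 9 -56
bipush 12   46 9 -56 12
bipush 8    46 9 -56 12 8
bipush -18  46 9 -56 12 8 -18
bipush 1    46 9 -56 12 8 -18 1
idiv        46 9 -56 12 8 -18
irem        46 9 -56 12 8
iadd        46 9 -56 20
bipush 39   46 9 -56 20 39
iadd        46 9 -56 59
idiv        46 9 0
isub        46 9
iadd        55

55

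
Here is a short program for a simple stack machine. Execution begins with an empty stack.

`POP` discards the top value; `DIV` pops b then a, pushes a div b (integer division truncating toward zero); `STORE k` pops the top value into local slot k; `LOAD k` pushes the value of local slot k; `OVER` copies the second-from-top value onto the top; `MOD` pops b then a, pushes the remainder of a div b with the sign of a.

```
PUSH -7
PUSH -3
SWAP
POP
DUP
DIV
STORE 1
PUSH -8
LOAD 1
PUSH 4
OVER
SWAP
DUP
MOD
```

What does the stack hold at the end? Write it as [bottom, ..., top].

PUSH -7 → -7
PUSH -3 → -7 -3
SWAP    → -3 -7
POP     → -3
DUP     → -3 -3
DIV     → 1
STORE 1 → (empty)
PUSH -8 → -8
LOAD 1  → -8 1
PUSH 4  → -8 1 4
OVER    → -8 1 4 1
SWAP    → -8 1 1 4
DUP     → -8 1 1 4 4
MOD     → -8 1 1 0

[-8, 1, 1, 0]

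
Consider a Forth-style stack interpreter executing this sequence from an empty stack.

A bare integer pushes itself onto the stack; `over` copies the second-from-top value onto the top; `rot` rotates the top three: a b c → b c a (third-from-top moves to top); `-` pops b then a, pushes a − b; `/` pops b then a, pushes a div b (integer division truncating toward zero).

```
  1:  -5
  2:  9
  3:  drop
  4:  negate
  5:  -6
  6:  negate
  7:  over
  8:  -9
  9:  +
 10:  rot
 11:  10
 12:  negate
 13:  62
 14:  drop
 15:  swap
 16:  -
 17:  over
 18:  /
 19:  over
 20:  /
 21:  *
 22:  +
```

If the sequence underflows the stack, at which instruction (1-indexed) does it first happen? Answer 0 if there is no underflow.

-5      -5
9       -5 9
drop    -5
negate  5
-6      5 -6
negate  5 6
over    5 6 5
-9      5 6 5 -9
+       5 6 -4
rot     6 -4 5
10      6 -4 5 10
negate  6 -4 5 -10
62      6 -4 5 -10 62
drop    6 -4 5 -10
swap    6 -4 -10 5
-       6 -4 -15
over    6 -4 -15 -4
/       6 -4 3
over    6 -4 3 -4
/       6 -4 0
*       6 0
+       6

0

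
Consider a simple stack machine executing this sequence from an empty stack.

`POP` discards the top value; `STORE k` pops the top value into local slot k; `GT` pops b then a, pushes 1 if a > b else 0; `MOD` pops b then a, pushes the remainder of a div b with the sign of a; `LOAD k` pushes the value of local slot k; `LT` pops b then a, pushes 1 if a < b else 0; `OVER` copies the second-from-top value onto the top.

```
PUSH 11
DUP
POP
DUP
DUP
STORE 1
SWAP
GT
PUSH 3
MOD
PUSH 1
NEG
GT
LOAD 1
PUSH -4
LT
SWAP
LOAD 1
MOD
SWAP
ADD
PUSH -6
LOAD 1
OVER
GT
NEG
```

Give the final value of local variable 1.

11

PUSH 11 : [11]
DUP     : [11, 11]
POP     : [11]
DUP     : [11, 11]
DUP     : [11, 11, 11]
STORE 1 : [11, 11]
SWAP    : [11, 11]
GT      : [0]
PUSH 3  : [0, 3]
MOD     : [0]
PUSH 1  : [0, 1]
NEG     : [0, -1]
GT      : [1]
LOAD 1  : [1, 11]
PUSH -4 : [1, 11, -4]
LT      : [1, 0]
SWAP    : [0, 1]
LOAD 1  : [0, 1, 11]
MOD     : [0, 1]
SWAP    : [1, 0]
ADD     : [1]
PUSH -6 : [1, -6]
LOAD 1  : [1, -6, 11]
OVER    : [1, -6, 11, -6]
GT      : [1, -6, 1]
NEG     : [1, -6, -1]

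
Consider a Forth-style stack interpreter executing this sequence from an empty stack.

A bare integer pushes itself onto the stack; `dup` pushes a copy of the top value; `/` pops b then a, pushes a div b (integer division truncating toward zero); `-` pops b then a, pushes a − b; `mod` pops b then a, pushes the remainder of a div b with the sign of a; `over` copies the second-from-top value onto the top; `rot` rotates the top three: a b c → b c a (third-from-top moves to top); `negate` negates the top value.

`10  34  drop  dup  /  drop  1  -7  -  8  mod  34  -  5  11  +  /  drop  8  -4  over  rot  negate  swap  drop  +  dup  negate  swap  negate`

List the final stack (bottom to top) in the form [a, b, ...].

10     → [10]
34     → [10, 34]
drop   → [10]
dup    → [10, 10]
/      → [1]
drop   → []
1      → [1]
-7     → [1, -7]
-      → [8]
8      → [8, 8]
mod    → [0]
34     → [0, 34]
-      → [-34]
5      → [-34, 5]
11     → [-34, 5, 11]
+      → [-34, 16]
/      → [-2]
drop   → []
8      → [8]
-4     → [8, -4]
over   → [8, -4, 8]
rot    → [-4, 8, 8]
negate → [-4, 8, -8]
swap   → [-4, -8, 8]
drop   → [-4, -8]
+      → [-12]
dup    → [-12, -12]
negate → [-12, 12]
swap   → [12, -12]
negate → [12, 12]

[12, 12]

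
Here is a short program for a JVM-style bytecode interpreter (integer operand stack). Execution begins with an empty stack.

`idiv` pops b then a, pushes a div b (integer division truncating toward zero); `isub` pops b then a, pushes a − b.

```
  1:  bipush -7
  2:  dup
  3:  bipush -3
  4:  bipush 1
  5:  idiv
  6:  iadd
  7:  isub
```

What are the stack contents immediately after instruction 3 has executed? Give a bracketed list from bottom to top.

bipush -7 : -7
dup       : -7 -7
bipush -3 : -7 -7 -3

[-7, -7, -3]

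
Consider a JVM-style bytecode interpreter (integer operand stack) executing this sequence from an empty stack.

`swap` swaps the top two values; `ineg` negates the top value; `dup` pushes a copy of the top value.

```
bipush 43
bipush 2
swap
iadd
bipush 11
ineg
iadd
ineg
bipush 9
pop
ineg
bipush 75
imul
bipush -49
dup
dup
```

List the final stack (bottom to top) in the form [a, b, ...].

bipush 43  : [43]
bipush 2   : [43, 2]
swap       : [2, 43]
iadd       : [45]
bipush 11  : [45, 11]
ineg       : [45, -11]
iadd       : [34]
ineg       : [-34]
bipush 9   : [-34, 9]
pop        : [-34]
ineg       : [34]
bipush 75  : [34, 75]
imul       : [2550]
bipush -49 : [2550, -49]
dup        : [2550, -49, -49]
dup        : [2550, -49, -49, -49]

[2550, -49, -49, -49]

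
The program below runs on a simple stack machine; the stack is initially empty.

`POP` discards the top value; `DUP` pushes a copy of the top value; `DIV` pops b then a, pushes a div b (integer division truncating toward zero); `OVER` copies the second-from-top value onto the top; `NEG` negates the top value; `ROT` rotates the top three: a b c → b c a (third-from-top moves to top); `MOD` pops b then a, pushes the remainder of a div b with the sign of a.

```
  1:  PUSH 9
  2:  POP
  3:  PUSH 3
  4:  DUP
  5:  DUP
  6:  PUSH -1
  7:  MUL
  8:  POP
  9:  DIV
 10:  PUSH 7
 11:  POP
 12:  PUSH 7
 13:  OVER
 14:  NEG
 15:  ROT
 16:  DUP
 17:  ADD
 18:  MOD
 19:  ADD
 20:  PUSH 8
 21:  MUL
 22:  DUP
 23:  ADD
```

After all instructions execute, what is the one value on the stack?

96

PUSH 9  → 9
POP     → (empty)
PUSH 3  → 3
DUP     → 3 3
DUP     → 3 3 3
PUSH -1 → 3 3 3 -1
MUL     → 3 3 -3
POP     → 3 3
DIV     → 1
PUSH 7  → 1 7
POP     → 1
PUSH 7  → 1 7
OVER    → 1 7 1
NEG     → 1 7 -1
ROT     → 7 -1 1
DUP     → 7 -1 1 1
ADD     → 7 -1 2
MOD     → 7 -1
ADD     → 6
PUSH 8  → 6 8
MUL     → 48
DUP     → 48 48
ADD     → 96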